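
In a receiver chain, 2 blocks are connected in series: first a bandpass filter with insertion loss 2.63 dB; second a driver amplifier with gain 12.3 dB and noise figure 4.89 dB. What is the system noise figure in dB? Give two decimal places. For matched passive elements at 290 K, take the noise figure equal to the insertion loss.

7.52 dB

Convert to linear (a loss of L dB is a gain of −L dB): F_i = 10^(NF_i/10), G_i = 10^(G_i,dB/10)
  Stage 1: F_1 = 10^(2.63/10) = 1.832, G_1 = 10^(−2.63/10) = 0.5458
  Stage 2: F_2 = 10^(4.89/10) = 3.083, G_2 = 10^(12.3/10) = 16.98
Friis cascade:
  F = 1.832 + (3.083 − 1)/0.5458 = 5.649
NF = 10 log₁₀(5.649) = 7.52 dB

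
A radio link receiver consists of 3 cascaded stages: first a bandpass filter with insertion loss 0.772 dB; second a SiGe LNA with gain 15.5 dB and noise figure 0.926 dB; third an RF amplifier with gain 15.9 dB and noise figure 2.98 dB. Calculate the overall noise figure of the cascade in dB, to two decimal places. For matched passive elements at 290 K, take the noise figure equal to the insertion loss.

1.79 dB

Convert to linear (a loss of L dB is a gain of −L dB): F_i = 10^(NF_i/10), G_i = 10^(G_i,dB/10)
  Stage 1: F_1 = 10^(0.772/10) = 1.195, G_1 = 10^(−0.772/10) = 0.8371
  Stage 2: F_2 = 10^(0.926/10) = 1.238, G_2 = 10^(15.5/10) = 35.48
  Stage 3: F_3 = 10^(2.98/10) = 1.986, G_3 = 10^(15.9/10) = 38.90
Friis cascade:
  F = 1.195 + (1.238 − 1)/0.8371 + (1.986 − 1)/29.70 = 1.512
NF = 10 log₁₀(1.512) = 1.79 dB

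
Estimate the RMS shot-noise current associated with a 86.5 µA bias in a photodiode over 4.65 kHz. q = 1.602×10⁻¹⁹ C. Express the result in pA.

359 pA

I_n = √(2qI·B)
2qI·B = 2 × 1.602×10⁻¹⁹ × 8.65×10⁻⁵ × 4.65×10³ = 1.29×10⁻¹⁹ A²
I_n = √(1.29×10⁻¹⁹) = 3.59×10⁻¹⁰ A = 359 pA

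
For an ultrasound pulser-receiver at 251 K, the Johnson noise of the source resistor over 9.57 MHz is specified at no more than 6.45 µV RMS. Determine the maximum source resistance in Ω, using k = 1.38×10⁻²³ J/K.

314 Ω

Johnson–Nyquist: V_n = √(4kTRB) ⇒ R = V_n² / (4kTB)
4kTB = 4 × 1.38×10⁻²³ × 251 × 9.57×10⁶ = 1.33×10⁻¹³
R = (6.45×10⁻⁶)² / 1.33×10⁻¹³ = 3.14×10² Ω = 314 Ω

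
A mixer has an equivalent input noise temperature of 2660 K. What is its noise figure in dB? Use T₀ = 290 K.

10.07 dB

F = 1 + T_e/T₀ = 1 + 2660/290 = 10.1724
NF = 10 log₁₀(10.1724) = 10.07 dB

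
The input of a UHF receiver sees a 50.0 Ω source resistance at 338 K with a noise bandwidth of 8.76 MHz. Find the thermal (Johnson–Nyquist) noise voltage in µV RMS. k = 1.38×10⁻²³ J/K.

2.86 µV

V_n = √(4kTRB)
4kTRB = 4 × 1.38×10⁻²³ × 338 × 5.00×10¹ × 8.76×10⁶ = 8.17×10⁻¹² V²
V_n = √(8.17×10⁻¹²) = 2.86×10⁻⁶ V = 2.86 µV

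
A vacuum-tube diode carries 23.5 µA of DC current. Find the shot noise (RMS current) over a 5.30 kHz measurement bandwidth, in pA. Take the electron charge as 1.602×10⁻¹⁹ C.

I_n = √(2qI·B)
2qI·B = 2 × 1.602×10⁻¹⁹ × 2.35×10⁻⁵ × 5.30×10³ = 3.99×10⁻²⁰ A²
I_n = √(3.99×10⁻²⁰) = 2.00×10⁻¹⁰ A = 200 pA

200 pA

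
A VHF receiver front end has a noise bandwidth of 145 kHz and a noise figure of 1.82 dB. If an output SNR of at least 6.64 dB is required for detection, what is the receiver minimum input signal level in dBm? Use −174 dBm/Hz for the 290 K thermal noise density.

−113.9 dBm

Sensitivity = −174 + 10 log₁₀(B) + NF + SNR_min
= −174 + 51.61 + 1.82 + 6.64
= −113.93 dBm → −113.9 dBm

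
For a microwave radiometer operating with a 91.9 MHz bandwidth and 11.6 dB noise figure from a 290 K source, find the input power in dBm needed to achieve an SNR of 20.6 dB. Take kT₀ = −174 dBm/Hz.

−62.2 dBm

Sensitivity = −174 + 10 log₁₀(B) + NF + SNR_min
= −174 + 79.63 + 11.6 + 20.6
= −62.17 dBm → −62.2 dBm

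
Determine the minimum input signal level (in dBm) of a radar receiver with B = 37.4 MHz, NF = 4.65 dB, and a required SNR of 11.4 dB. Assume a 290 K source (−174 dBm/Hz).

−82.2 dBm

Sensitivity = −174 + 10 log₁₀(B) + NF + SNR_min
= −174 + 75.73 + 4.65 + 11.4
= −82.22 dBm → −82.2 dBm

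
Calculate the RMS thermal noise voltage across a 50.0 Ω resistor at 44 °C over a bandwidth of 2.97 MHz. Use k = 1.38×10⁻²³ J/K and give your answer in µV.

T = 44 °C + 273.15 = 317.15 K
V_n = √(4kTRB)
4kTRB = 4 × 1.38×10⁻²³ × 317.15 × 5.00×10¹ × 2.97×10⁶ = 2.60×10⁻¹² V²
V_n = √(2.60×10⁻¹²) = 1.61×10⁻⁶ V = 1.61 µV

1.61 µV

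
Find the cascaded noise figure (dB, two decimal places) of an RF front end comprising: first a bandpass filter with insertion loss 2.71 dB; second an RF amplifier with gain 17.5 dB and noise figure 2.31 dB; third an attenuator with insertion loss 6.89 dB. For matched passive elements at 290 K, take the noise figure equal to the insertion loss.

Convert to linear (a loss of L dB is a gain of −L dB): F_i = 10^(NF_i/10), G_i = 10^(G_i,dB/10)
  Stage 1: F_1 = 10^(2.71/10) = 1.866, G_1 = 10^(−2.71/10) = 0.5358
  Stage 2: F_2 = 10^(2.31/10) = 1.702, G_2 = 10^(17.5/10) = 56.23
  Stage 3: F_3 = 10^(6.89/10) = 4.887, G_3 = 10^(−6.89/10) = 0.2046
Friis cascade:
  F = 1.866 + (1.702 − 1)/0.5358 + (4.887 − 1)/30.13 = 3.306
NF = 10 log₁₀(3.306) = 5.19 dB

5.19 dB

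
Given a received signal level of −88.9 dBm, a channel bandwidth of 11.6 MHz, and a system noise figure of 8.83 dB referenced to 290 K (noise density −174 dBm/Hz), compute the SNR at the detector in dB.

Noise floor: N = −174 + 10 log₁₀(B) + NF
10 log₁₀(1.16×10⁷) = 70.64 dB
N = −174 + 70.64 + 8.83 = −94.53 dBm
SNR = P_sig − N = −88.9 − (−94.53) = 5.63 dB → 5.6 dB

5.6 dB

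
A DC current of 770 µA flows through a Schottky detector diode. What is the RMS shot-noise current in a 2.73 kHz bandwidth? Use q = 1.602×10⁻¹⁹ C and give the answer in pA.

I_n = √(2qI·B)
2qI·B = 2 × 1.602×10⁻¹⁹ × 7.70×10⁻⁴ × 2.73×10³ = 6.74×10⁻¹⁹ A²
I_n = √(6.74×10⁻¹⁹) = 8.21×10⁻¹⁰ A = 821 pA

821 pA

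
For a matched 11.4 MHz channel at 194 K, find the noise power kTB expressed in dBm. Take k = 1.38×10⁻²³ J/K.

−105.2 dBm

P_n = kTB = 1.38×10⁻²³ × 194 × 1.14×10⁷ = 3.05×10⁻¹⁴ W
In dBm: 10 log₁₀(3.05×10⁻¹⁴ / 10⁻³) = −105.2 dBm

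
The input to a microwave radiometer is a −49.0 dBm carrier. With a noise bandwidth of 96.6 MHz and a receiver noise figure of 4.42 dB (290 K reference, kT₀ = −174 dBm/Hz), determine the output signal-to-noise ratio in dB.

40.7 dB

Noise floor: N = −174 + 10 log₁₀(B) + NF
10 log₁₀(9.66×10⁷) = 79.85 dB
N = −174 + 79.85 + 4.42 = −89.73 dBm
SNR = P_sig − N = −49.0 − (−89.73) = 40.73 dB → 40.7 dB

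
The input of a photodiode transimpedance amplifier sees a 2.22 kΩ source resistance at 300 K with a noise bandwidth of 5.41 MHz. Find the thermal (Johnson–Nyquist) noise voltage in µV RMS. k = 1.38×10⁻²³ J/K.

14.1 µV

V_n = √(4kTRB)
4kTRB = 4 × 1.38×10⁻²³ × 300 × 2.22×10³ × 5.41×10⁶ = 1.99×10⁻¹⁰ V²
V_n = √(1.99×10⁻¹⁰) = 1.41×10⁻⁵ V = 14.1 µV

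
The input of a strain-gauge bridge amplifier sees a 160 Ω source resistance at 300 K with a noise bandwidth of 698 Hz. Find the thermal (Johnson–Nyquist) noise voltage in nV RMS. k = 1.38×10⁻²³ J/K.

43.0 nV

V_n = √(4kTRB)
4kTRB = 4 × 1.38×10⁻²³ × 300 × 1.60×10² × 6.98×10² = 1.85×10⁻¹⁵ V²
V_n = √(1.85×10⁻¹⁵) = 4.30×10⁻⁸ V = 43.0 nV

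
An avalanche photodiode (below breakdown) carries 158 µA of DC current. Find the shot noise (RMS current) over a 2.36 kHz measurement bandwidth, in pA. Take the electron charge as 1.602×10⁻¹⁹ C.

346 pA

I_n = √(2qI·B)
2qI·B = 2 × 1.602×10⁻¹⁹ × 1.58×10⁻⁴ × 2.36×10³ = 1.19×10⁻¹⁹ A²
I_n = √(1.19×10⁻¹⁹) = 3.46×10⁻¹⁰ A = 346 pA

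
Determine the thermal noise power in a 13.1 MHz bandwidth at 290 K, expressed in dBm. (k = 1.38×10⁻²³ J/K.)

−102.8 dBm

P_n = kTB = 1.38×10⁻²³ × 290 × 1.31×10⁷ = 5.24×10⁻¹⁴ W
In dBm: 10 log₁₀(5.24×10⁻¹⁴ / 10⁻³) = −102.8 dBm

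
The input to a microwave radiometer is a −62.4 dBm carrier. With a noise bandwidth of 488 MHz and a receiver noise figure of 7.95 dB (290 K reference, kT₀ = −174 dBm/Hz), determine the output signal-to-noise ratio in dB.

16.8 dB

Noise floor: N = −174 + 10 log₁₀(B) + NF
10 log₁₀(4.88×10⁸) = 86.88 dB
N = −174 + 86.88 + 7.95 = −79.17 dBm
SNR = P_sig − N = −62.4 − (−79.17) = 16.77 dB → 16.8 dB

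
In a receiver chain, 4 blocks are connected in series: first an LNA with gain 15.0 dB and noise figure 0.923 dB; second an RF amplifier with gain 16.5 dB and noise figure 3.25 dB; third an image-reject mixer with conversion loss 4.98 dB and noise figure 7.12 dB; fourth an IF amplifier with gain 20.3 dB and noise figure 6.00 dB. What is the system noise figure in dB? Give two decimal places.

Convert to linear (a loss of L dB is a gain of −L dB): F_i = 10^(NF_i/10), G_i = 10^(G_i,dB/10)
  Stage 1: F_1 = 10^(0.923/10) = 1.237, G_1 = 10^(15.0/10) = 31.62
  Stage 2: F_2 = 10^(3.25/10) = 2.113, G_2 = 10^(16.5/10) = 44.67
  Stage 3: F_3 = 10^(7.12/10) = 5.152, G_3 = 10^(−4.98/10) = 0.3177
  Stage 4: F_4 = 10^(6.00/10) = 3.981, G_4 = 10^(20.3/10) = 107.2
Friis cascade:
  F = 1.237 + (2.113 − 1)/31.62 + (5.152 − 1)/1413 + (3.981 − 1)/448.7 = 1.282
NF = 10 log₁₀(1.282) = 1.08 dB

1.08 dB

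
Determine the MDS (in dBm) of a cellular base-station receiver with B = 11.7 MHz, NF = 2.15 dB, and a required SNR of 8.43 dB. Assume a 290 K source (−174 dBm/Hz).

−92.7 dBm

Sensitivity = −174 + 10 log₁₀(B) + NF + SNR_min
= −174 + 70.68 + 2.15 + 8.43
= −92.74 dBm → −92.7 dBm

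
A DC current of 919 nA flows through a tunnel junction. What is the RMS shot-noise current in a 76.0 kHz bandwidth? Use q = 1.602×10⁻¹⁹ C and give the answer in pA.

150 pA

I_n = √(2qI·B)
2qI·B = 2 × 1.602×10⁻¹⁹ × 9.19×10⁻⁷ × 7.60×10⁴ = 2.24×10⁻²⁰ A²
I_n = √(2.24×10⁻²⁰) = 1.50×10⁻¹⁰ A = 150 pA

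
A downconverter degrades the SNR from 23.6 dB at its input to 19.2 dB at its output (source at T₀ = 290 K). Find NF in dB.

4.4 dB

NF (dB) = SNR_in(dB) − SNR_out(dB) when the source is at T₀
NF = 23.6 − 19.2 = 4.4 dB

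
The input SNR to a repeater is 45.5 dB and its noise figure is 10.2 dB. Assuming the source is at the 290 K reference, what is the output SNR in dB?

35.3 dB

By definition F = SNR_in/SNR_out, so in dB: SNR_out = SNR_in − NF
SNR_out = 45.5 − 10.2 = 35.3 dB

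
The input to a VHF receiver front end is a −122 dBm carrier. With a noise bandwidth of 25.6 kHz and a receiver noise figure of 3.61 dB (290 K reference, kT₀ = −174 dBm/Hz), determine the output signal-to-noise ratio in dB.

Noise floor: N = −174 + 10 log₁₀(B) + NF
10 log₁₀(2.56×10⁴) = 44.08 dB
N = −174 + 44.08 + 3.61 = −126.31 dBm
SNR = P_sig − N = −122 − (−126.31) = 4.31 dB → 4.3 dB

4.3 dB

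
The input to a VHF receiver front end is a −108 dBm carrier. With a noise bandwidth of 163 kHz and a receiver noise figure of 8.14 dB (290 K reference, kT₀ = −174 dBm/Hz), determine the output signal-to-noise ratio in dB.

5.7 dB

Noise floor: N = −174 + 10 log₁₀(B) + NF
10 log₁₀(1.63×10⁵) = 52.12 dB
N = −174 + 52.12 + 8.14 = −113.74 dBm
SNR = P_sig − N = −108 − (−113.74) = 5.74 dB → 5.7 dB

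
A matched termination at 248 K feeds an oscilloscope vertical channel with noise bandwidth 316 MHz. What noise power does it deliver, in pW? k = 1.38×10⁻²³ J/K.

1.08 pW

P_n = kTB = 1.38×10⁻²³ × 248 × 3.16×10⁸ = 1.08×10⁻¹² W = 1.08 pW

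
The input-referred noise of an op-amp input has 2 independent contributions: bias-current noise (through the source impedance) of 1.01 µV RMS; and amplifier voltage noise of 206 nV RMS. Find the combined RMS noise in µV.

Uncorrelated sources add in power (mean-square): V_tot = √(ΣV_i²)
V_tot = √[(1.01×10⁻⁶)² + (2.06×10⁻⁷)²] = 1.03×10⁻⁶ V = 1.03 µV

1.03 µV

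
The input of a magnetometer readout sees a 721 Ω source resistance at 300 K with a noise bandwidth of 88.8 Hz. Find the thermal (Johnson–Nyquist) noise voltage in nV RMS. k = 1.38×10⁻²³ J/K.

V_n = √(4kTRB)
4kTRB = 4 × 1.38×10⁻²³ × 300 × 7.21×10² × 8.88×10¹ = 1.06×10⁻¹⁵ V²
V_n = √(1.06×10⁻¹⁵) = 3.26×10⁻⁸ V = 32.6 nV

32.6 nV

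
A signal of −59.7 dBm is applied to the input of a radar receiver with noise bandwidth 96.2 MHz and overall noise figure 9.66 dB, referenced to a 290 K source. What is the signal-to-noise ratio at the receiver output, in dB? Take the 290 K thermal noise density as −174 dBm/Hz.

Noise floor: N = −174 + 10 log₁₀(B) + NF
10 log₁₀(9.62×10⁷) = 79.83 dB
N = −174 + 79.83 + 9.66 = −84.51 dBm
SNR = P_sig − N = −59.7 − (−84.51) = 24.81 dB → 24.8 dB

24.8 dB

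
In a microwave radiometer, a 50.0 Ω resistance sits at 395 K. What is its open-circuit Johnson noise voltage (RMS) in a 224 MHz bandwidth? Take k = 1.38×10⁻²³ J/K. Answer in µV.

V_n = √(4kTRB)
4kTRB = 4 × 1.38×10⁻²³ × 395 × 5.00×10¹ × 2.24×10⁸ = 2.44×10⁻¹⁰ V²
V_n = √(2.44×10⁻¹⁰) = 1.56×10⁻⁵ V = 15.6 µV

15.6 µV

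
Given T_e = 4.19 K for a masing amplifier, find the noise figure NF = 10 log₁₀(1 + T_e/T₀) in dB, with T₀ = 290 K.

F = 1 + T_e/T₀ = 1 + 4.19/290 = 1.01445
NF = 10 log₁₀(1.01445) = 0.062 dB

0.062 dB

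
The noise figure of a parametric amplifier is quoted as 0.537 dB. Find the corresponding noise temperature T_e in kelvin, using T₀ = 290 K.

F = 10^(0.537/10) = 1.13162
T_e = (F − 1)·T₀ = (1.13162 − 1) × 290 = 38.2 K

38.2 K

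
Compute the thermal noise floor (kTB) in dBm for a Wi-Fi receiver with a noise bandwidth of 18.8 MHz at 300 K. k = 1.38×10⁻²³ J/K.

P_n = kTB = 1.38×10⁻²³ × 300 × 1.88×10⁷ = 7.78×10⁻¹⁴ W
In dBm: 10 log₁₀(7.78×10⁻¹⁴ / 10⁻³) = −101.1 dBm

−101.1 dBm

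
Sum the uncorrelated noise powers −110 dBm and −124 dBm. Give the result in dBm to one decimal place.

−109.8 dBm

Convert to linear, add, convert back:
P₁ = 1.00×10⁻¹⁴ W, P₂ = 3.98×10⁻¹⁶ W
P_tot = 1.04×10⁻¹⁴ W → 10 log₁₀(P_tot / 10⁻³) = −109.8 dBm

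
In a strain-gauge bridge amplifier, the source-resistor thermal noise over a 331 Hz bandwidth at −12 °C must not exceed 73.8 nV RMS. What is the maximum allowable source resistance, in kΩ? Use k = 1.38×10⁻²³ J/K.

1.14 kΩ

T = −12 °C + 273.15 = 261.15 K
Johnson–Nyquist: V_n = √(4kTRB) ⇒ R = V_n² / (4kTB)
4kTB = 4 × 1.38×10⁻²³ × 261.15 × 3.31×10² = 4.77×10⁻¹⁸
R = (7.38×10⁻⁸)² / 4.77×10⁻¹⁸ = 1.14×10³ Ω = 1.14 kΩ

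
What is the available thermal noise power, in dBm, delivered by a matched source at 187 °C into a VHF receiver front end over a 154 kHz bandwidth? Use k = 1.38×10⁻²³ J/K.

−120.1 dBm

T = 187 °C + 273.15 = 460.15 K
P_n = kTB = 1.38×10⁻²³ × 460.15 × 1.54×10⁵ = 9.78×10⁻¹⁶ W
In dBm: 10 log₁₀(9.78×10⁻¹⁶ / 10⁻³) = −120.1 dBm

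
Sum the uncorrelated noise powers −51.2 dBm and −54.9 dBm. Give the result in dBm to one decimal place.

−49.7 dBm

Convert to linear, add, convert back:
P₁ = 7.59×10⁻⁹ W, P₂ = 3.24×10⁻⁹ W
P_tot = 1.08×10⁻⁸ W → 10 log₁₀(P_tot / 10⁻³) = −49.7 dBm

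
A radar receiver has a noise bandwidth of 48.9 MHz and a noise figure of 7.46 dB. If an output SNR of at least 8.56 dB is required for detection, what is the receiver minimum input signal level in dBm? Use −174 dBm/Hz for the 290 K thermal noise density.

Sensitivity = −174 + 10 log₁₀(B) + NF + SNR_min
= −174 + 76.89 + 7.46 + 8.56
= −81.09 dBm → −81.1 dBm

−81.1 dBm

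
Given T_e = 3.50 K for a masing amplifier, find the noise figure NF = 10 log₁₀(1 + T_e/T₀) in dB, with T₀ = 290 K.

F = 1 + T_e/T₀ = 1 + 3.50/290 = 1.01207
NF = 10 log₁₀(1.01207) = 0.052 dB

0.052 dB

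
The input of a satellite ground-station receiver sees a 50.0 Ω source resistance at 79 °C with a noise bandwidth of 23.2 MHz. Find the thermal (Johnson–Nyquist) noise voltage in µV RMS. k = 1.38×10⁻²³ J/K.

4.75 µV

T = 79 °C + 273.15 = 352.15 K
V_n = √(4kTRB)
4kTRB = 4 × 1.38×10⁻²³ × 352.15 × 5.00×10¹ × 2.32×10⁷ = 2.25×10⁻¹¹ V²
V_n = √(2.25×10⁻¹¹) = 4.75×10⁻⁶ V = 4.75 µV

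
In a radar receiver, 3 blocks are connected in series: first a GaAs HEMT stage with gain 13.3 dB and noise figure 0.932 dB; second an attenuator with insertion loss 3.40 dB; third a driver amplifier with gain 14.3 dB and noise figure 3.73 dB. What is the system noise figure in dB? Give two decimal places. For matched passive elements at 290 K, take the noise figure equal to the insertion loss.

Convert to linear (a loss of L dB is a gain of −L dB): F_i = 10^(NF_i/10), G_i = 10^(G_i,dB/10)
  Stage 1: F_1 = 10^(0.932/10) = 1.239, G_1 = 10^(13.3/10) = 21.38
  Stage 2: F_2 = 10^(3.40/10) = 2.188, G_2 = 10^(−3.40/10) = 0.4571
  Stage 3: F_3 = 10^(3.73/10) = 2.360, G_3 = 10^(14.3/10) = 26.92
Friis cascade:
  F = 1.239 + (2.188 − 1)/21.38 + (2.360 − 1)/9.772 = 1.434
NF = 10 log₁₀(1.434) = 1.57 dB

1.57 dB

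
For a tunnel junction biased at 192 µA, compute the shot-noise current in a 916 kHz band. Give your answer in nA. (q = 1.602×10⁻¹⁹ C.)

7.51 nA

I_n = √(2qI·B)
2qI·B = 2 × 1.602×10⁻¹⁹ × 1.92×10⁻⁴ × 9.16×10⁵ = 5.63×10⁻¹⁷ A²
I_n = √(5.63×10⁻¹⁷) = 7.51×10⁻⁹ A = 7.51 nA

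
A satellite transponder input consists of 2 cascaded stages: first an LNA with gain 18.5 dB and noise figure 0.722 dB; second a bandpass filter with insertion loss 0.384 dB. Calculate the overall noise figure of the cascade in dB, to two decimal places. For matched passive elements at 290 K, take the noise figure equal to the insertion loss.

0.73 dB

Convert to linear (a loss of L dB is a gain of −L dB): F_i = 10^(NF_i/10), G_i = 10^(G_i,dB/10)
  Stage 1: F_1 = 10^(0.722/10) = 1.181, G_1 = 10^(18.5/10) = 70.79
  Stage 2: F_2 = 10^(0.384/10) = 1.092, G_2 = 10^(−0.384/10) = 0.9154
Friis cascade:
  F = 1.181 + (1.092 − 1)/70.79 = 1.182
NF = 10 log₁₀(1.182) = 0.73 dB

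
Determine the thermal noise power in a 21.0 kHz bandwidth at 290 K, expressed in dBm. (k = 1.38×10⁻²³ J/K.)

−130.8 dBm

P_n = kTB = 1.38×10⁻²³ × 290 × 2.10×10⁴ = 8.40×10⁻¹⁷ W
In dBm: 10 log₁₀(8.40×10⁻¹⁷ / 10⁻³) = −130.8 dBm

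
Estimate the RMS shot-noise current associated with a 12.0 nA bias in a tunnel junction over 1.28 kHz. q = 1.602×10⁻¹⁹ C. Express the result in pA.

2.22 pA

I_n = √(2qI·B)
2qI·B = 2 × 1.602×10⁻¹⁹ × 1.20×10⁻⁸ × 1.28×10³ = 4.92×10⁻²⁴ A²
I_n = √(4.92×10⁻²⁴) = 2.22×10⁻¹² A = 2.22 pA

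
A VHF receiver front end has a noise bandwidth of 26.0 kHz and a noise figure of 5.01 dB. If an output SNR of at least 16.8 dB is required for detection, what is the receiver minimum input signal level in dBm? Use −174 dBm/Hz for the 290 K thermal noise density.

−108.0 dBm

Sensitivity = −174 + 10 log₁₀(B) + NF + SNR_min
= −174 + 44.15 + 5.01 + 16.8
= −108.04 dBm → −108.0 dBm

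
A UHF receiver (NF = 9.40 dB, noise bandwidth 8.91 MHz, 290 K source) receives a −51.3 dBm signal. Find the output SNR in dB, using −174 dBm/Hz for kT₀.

43.8 dB

Noise floor: N = −174 + 10 log₁₀(B) + NF
10 log₁₀(8.91×10⁶) = 69.5 dB
N = −174 + 69.5 + 9.40 = −95.10 dBm
SNR = P_sig − N = −51.3 − (−95.10) = 43.80 dB → 43.8 dB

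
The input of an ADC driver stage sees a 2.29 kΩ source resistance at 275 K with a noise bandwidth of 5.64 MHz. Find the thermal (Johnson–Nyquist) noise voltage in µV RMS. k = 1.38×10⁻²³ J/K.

V_n = √(4kTRB)
4kTRB = 4 × 1.38×10⁻²³ × 275 × 2.29×10³ × 5.64×10⁶ = 1.96×10⁻¹⁰ V²
V_n = √(1.96×10⁻¹⁰) = 1.40×10⁻⁵ V = 14.0 µV

14.0 µV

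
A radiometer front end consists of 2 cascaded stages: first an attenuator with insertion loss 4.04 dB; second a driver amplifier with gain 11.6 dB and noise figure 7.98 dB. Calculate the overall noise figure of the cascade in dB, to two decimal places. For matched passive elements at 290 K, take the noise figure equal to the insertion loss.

12.02 dB

Convert to linear (a loss of L dB is a gain of −L dB): F_i = 10^(NF_i/10), G_i = 10^(G_i,dB/10)
  Stage 1: F_1 = 10^(4.04/10) = 2.535, G_1 = 10^(−4.04/10) = 0.3945
  Stage 2: F_2 = 10^(7.98/10) = 6.281, G_2 = 10^(11.6/10) = 14.45
Friis cascade:
  F = 2.535 + (6.281 − 1)/0.3945 = 15.92
NF = 10 log₁₀(15.92) = 12.02 dB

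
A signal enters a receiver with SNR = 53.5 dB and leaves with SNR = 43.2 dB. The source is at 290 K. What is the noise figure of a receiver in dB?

NF (dB) = SNR_in(dB) − SNR_out(dB) when the source is at T₀
NF = 53.5 − 43.2 = 10.3 dB

10.3 dB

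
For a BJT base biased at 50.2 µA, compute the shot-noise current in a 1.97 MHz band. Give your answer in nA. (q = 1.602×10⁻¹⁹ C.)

5.63 nA

I_n = √(2qI·B)
2qI·B = 2 × 1.602×10⁻¹⁹ × 5.02×10⁻⁵ × 1.97×10⁶ = 3.17×10⁻¹⁷ A²
I_n = √(3.17×10⁻¹⁷) = 5.63×10⁻⁹ A = 5.63 nA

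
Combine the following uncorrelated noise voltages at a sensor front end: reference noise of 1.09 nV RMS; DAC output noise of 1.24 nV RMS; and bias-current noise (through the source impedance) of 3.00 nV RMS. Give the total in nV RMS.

3.42 nV

Uncorrelated sources add in power (mean-square): V_tot = √(ΣV_i²)
V_tot = √[(1.09×10⁻⁹)² + (1.24×10⁻⁹)² + (3.00×10⁻⁹)²] = 3.42×10⁻⁹ V = 3.42 nV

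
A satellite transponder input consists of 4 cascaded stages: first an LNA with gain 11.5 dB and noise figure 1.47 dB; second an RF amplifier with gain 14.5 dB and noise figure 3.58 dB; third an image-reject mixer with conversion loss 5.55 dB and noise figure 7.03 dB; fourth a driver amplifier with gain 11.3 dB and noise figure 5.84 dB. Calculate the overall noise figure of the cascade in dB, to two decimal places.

1.84 dB

Convert to linear (a loss of L dB is a gain of −L dB): F_i = 10^(NF_i/10), G_i = 10^(G_i,dB/10)
  Stage 1: F_1 = 10^(1.47/10) = 1.403, G_1 = 10^(11.5/10) = 14.13
  Stage 2: F_2 = 10^(3.58/10) = 2.280, G_2 = 10^(14.5/10) = 28.18
  Stage 3: F_3 = 10^(7.03/10) = 5.047, G_3 = 10^(−5.55/10) = 0.2786
  Stage 4: F_4 = 10^(5.84/10) = 3.837, G_4 = 10^(11.3/10) = 13.49
Friis cascade:
  F = 1.403 + (2.280 − 1)/14.13 + (5.047 − 1)/398.1 + (3.837 − 1)/110.9 = 1.529
NF = 10 log₁₀(1.529) = 1.84 dB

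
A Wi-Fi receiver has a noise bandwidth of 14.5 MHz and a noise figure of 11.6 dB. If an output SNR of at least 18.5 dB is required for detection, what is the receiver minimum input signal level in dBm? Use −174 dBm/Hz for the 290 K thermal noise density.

Sensitivity = −174 + 10 log₁₀(B) + NF + SNR_min
= −174 + 71.61 + 11.6 + 18.5
= −72.29 dBm → −72.3 dBm

−72.3 dBm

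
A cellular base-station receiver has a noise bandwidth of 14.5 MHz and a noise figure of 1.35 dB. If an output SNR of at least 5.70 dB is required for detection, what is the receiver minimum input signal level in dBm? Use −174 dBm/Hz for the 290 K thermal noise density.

−95.3 dBm

Sensitivity = −174 + 10 log₁₀(B) + NF + SNR_min
= −174 + 71.61 + 1.35 + 5.70
= −95.34 dBm → −95.3 dBm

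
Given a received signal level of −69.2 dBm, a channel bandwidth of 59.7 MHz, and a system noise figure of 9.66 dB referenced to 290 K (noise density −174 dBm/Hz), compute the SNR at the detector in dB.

Noise floor: N = −174 + 10 log₁₀(B) + NF
10 log₁₀(5.97×10⁷) = 77.76 dB
N = −174 + 77.76 + 9.66 = −86.58 dBm
SNR = P_sig − N = −69.2 − (−86.58) = 17.38 dB → 17.4 dB

17.4 dB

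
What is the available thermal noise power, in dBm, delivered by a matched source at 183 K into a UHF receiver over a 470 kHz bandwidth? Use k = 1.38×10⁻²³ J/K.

−119.3 dBm

P_n = kTB = 1.38×10⁻²³ × 183 × 4.70×10⁵ = 1.19×10⁻¹⁵ W
In dBm: 10 log₁₀(1.19×10⁻¹⁵ / 10⁻³) = −119.3 dBm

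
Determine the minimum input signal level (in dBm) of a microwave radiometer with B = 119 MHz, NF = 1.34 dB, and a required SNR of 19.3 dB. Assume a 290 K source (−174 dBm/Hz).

Sensitivity = −174 + 10 log₁₀(B) + NF + SNR_min
= −174 + 80.76 + 1.34 + 19.3
= −72.60 dBm → −72.6 dBm

−72.6 dBm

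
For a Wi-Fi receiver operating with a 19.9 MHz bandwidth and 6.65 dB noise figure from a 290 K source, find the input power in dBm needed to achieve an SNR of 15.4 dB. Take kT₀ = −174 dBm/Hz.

−79.0 dBm

Sensitivity = −174 + 10 log₁₀(B) + NF + SNR_min
= −174 + 72.99 + 6.65 + 15.4
= −78.96 dBm → −79.0 dBm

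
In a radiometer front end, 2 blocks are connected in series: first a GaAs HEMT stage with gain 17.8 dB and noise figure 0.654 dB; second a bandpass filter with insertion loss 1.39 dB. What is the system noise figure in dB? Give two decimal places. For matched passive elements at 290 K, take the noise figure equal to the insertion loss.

0.68 dB

Convert to linear (a loss of L dB is a gain of −L dB): F_i = 10^(NF_i/10), G_i = 10^(G_i,dB/10)
  Stage 1: F_1 = 10^(0.654/10) = 1.163, G_1 = 10^(17.8/10) = 60.26
  Stage 2: F_2 = 10^(1.39/10) = 1.377, G_2 = 10^(−1.39/10) = 0.7261
Friis cascade:
  F = 1.163 + (1.377 − 1)/60.26 = 1.169
NF = 10 log₁₀(1.169) = 0.68 dB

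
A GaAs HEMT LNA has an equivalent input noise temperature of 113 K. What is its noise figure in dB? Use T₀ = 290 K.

1.43 dB

F = 1 + T_e/T₀ = 1 + 113/290 = 1.38966
NF = 10 log₁₀(1.38966) = 1.43 dB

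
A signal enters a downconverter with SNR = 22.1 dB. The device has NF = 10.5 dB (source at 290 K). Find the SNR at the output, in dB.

By definition F = SNR_in/SNR_out, so in dB: SNR_out = SNR_in − NF
SNR_out = 22.1 − 10.5 = 11.6 dB

11.6 dB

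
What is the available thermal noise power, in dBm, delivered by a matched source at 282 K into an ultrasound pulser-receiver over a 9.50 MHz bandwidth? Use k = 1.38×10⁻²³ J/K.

P_n = kTB = 1.38×10⁻²³ × 282 × 9.50×10⁶ = 3.70×10⁻¹⁴ W
In dBm: 10 log₁₀(3.70×10⁻¹⁴ / 10⁻³) = −104.3 dBm

−104.3 dBm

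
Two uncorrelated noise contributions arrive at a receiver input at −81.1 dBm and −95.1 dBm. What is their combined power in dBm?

−80.9 dBm

Convert to linear, add, convert back:
P₁ = 7.76×10⁻¹² W, P₂ = 3.09×10⁻¹³ W
P_tot = 8.07×10⁻¹² W → 10 log₁₀(P_tot / 10⁻³) = −80.9 dBm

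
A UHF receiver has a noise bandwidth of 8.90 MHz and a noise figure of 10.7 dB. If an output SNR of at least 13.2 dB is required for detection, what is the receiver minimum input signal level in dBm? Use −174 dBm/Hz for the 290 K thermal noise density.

Sensitivity = −174 + 10 log₁₀(B) + NF + SNR_min
= −174 + 69.49 + 10.7 + 13.2
= −80.61 dBm → −80.6 dBm

−80.6 dBm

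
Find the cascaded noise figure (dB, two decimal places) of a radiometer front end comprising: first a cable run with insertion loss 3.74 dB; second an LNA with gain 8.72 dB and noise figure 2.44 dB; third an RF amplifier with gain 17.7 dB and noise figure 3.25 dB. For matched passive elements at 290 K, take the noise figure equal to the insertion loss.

Convert to linear (a loss of L dB is a gain of −L dB): F_i = 10^(NF_i/10), G_i = 10^(G_i,dB/10)
  Stage 1: F_1 = 10^(3.74/10) = 2.366, G_1 = 10^(−3.74/10) = 0.4227
  Stage 2: F_2 = 10^(2.44/10) = 1.754, G_2 = 10^(8.72/10) = 7.447
  Stage 3: F_3 = 10^(3.25/10) = 2.113, G_3 = 10^(17.7/10) = 58.88
Friis cascade:
  F = 2.366 + (1.754 − 1)/0.4227 + (2.113 − 1)/3.148 = 4.503
NF = 10 log₁₀(4.503) = 6.54 dB

6.54 dB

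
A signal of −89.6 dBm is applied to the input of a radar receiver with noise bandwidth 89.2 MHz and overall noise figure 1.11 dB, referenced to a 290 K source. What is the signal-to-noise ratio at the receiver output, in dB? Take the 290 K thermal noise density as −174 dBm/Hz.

Noise floor: N = −174 + 10 log₁₀(B) + NF
10 log₁₀(8.92×10⁷) = 79.5 dB
N = −174 + 79.5 + 1.11 = −93.39 dBm
SNR = P_sig − N = −89.6 − (−93.39) = 3.79 dB → 3.8 dB

3.8 dB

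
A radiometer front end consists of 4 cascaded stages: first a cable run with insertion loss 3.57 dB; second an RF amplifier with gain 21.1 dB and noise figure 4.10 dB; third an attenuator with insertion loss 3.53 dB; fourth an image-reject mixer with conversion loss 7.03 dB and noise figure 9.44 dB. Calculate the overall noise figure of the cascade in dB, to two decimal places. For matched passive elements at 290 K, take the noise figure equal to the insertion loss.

Convert to linear (a loss of L dB is a gain of −L dB): F_i = 10^(NF_i/10), G_i = 10^(G_i,dB/10)
  Stage 1: F_1 = 10^(3.57/10) = 2.275, G_1 = 10^(−3.57/10) = 0.4395
  Stage 2: F_2 = 10^(4.10/10) = 2.570, G_2 = 10^(21.1/10) = 128.8
  Stage 3: F_3 = 10^(3.53/10) = 2.254, G_3 = 10^(−3.53/10) = 0.4436
  Stage 4: F_4 = 10^(9.44/10) = 8.790, G_4 = 10^(−7.03/10) = 0.1982
Friis cascade:
  F = 2.275 + (2.570 − 1)/0.4395 + (2.254 − 1)/56.62 + (8.790 − 1)/25.12 = 6.180
NF = 10 log₁₀(6.180) = 7.91 dB

7.91 dB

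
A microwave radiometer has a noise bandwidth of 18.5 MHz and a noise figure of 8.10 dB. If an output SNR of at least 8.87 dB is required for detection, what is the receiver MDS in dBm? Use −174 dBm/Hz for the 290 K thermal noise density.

−84.4 dBm

Sensitivity = −174 + 10 log₁₀(B) + NF + SNR_min
= −174 + 72.67 + 8.10 + 8.87
= −84.36 dBm → −84.4 dBm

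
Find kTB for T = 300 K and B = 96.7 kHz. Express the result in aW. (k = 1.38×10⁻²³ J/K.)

400 aW

P_n = kTB = 1.38×10⁻²³ × 300 × 9.67×10⁴ = 4.00×10⁻¹⁶ W = 400 aW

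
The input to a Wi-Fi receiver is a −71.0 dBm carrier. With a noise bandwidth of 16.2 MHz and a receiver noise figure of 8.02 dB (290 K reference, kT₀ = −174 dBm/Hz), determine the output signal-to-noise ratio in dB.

Noise floor: N = −174 + 10 log₁₀(B) + NF
10 log₁₀(1.62×10⁷) = 72.1 dB
N = −174 + 72.1 + 8.02 = −93.88 dBm
SNR = P_sig − N = −71.0 − (−93.88) = 22.88 dB → 22.9 dB

22.9 dB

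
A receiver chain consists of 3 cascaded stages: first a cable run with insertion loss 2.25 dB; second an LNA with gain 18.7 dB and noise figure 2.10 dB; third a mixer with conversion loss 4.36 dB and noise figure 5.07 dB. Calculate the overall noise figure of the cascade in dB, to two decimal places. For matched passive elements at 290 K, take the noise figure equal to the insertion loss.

Convert to linear (a loss of L dB is a gain of −L dB): F_i = 10^(NF_i/10), G_i = 10^(G_i,dB/10)
  Stage 1: F_1 = 10^(2.25/10) = 1.679, G_1 = 10^(−2.25/10) = 0.5957
  Stage 2: F_2 = 10^(2.10/10) = 1.622, G_2 = 10^(18.7/10) = 74.13
  Stage 3: F_3 = 10^(5.07/10) = 3.214, G_3 = 10^(−4.36/10) = 0.3664
Friis cascade:
  F = 1.679 + (1.622 − 1)/0.5957 + (3.214 − 1)/44.16 = 2.773
NF = 10 log₁₀(2.773) = 4.43 dB

4.43 dB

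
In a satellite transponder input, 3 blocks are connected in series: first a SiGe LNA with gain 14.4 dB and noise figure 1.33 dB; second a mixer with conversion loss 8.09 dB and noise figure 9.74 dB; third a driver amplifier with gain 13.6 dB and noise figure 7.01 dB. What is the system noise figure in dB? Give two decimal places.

Convert to linear (a loss of L dB is a gain of −L dB): F_i = 10^(NF_i/10), G_i = 10^(G_i,dB/10)
  Stage 1: F_1 = 10^(1.33/10) = 1.358, G_1 = 10^(14.4/10) = 27.54
  Stage 2: F_2 = 10^(9.74/10) = 9.419, G_2 = 10^(−8.09/10) = 0.1552
  Stage 3: F_3 = 10^(7.01/10) = 5.023, G_3 = 10^(13.6/10) = 22.91
Friis cascade:
  F = 1.358 + (9.419 − 1)/27.54 + (5.023 − 1)/4.276 = 2.605
NF = 10 log₁₀(2.605) = 4.16 dB

4.16 dB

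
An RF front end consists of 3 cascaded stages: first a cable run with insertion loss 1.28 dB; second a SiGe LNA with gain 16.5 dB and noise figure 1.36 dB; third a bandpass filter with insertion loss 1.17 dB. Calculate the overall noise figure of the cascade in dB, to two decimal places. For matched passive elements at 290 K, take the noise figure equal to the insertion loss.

2.66 dB

Convert to linear (a loss of L dB is a gain of −L dB): F_i = 10^(NF_i/10), G_i = 10^(G_i,dB/10)
  Stage 1: F_1 = 10^(1.28/10) = 1.343, G_1 = 10^(−1.28/10) = 0.7447
  Stage 2: F_2 = 10^(1.36/10) = 1.368, G_2 = 10^(16.5/10) = 44.67
  Stage 3: F_3 = 10^(1.17/10) = 1.309, G_3 = 10^(−1.17/10) = 0.7638
Friis cascade:
  F = 1.343 + (1.368 − 1)/0.7447 + (1.309 − 1)/33.27 = 1.846
NF = 10 log₁₀(1.846) = 2.66 dB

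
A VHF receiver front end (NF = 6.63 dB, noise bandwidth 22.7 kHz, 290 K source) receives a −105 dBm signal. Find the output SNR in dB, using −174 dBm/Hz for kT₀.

18.8 dB

Noise floor: N = −174 + 10 log₁₀(B) + NF
10 log₁₀(2.27×10⁴) = 43.56 dB
N = −174 + 43.56 + 6.63 = −123.81 dBm
SNR = P_sig − N = −105 − (−123.81) = 18.81 dB → 18.8 dB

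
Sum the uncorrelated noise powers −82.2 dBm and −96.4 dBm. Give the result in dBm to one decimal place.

−82.0 dBm

Convert to linear, add, convert back:
P₁ = 6.03×10⁻¹² W, P₂ = 2.29×10⁻¹³ W
P_tot = 6.25×10⁻¹² W → 10 log₁₀(P_tot / 10⁻³) = −82.0 dBm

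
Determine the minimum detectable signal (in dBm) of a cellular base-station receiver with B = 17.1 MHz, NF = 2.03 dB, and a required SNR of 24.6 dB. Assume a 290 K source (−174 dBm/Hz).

Sensitivity = −174 + 10 log₁₀(B) + NF + SNR_min
= −174 + 72.33 + 2.03 + 24.6
= −75.04 dBm → −75.0 dBm

−75.0 dBm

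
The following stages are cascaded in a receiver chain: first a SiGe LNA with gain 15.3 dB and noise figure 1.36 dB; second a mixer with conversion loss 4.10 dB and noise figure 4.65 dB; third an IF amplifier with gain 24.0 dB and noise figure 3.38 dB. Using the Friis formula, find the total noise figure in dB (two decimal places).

Convert to linear (a loss of L dB is a gain of −L dB): F_i = 10^(NF_i/10), G_i = 10^(G_i,dB/10)
  Stage 1: F_1 = 10^(1.36/10) = 1.368, G_1 = 10^(15.3/10) = 33.88
  Stage 2: F_2 = 10^(4.65/10) = 2.917, G_2 = 10^(−4.10/10) = 0.3890
  Stage 3: F_3 = 10^(3.38/10) = 2.178, G_3 = 10^(24.0/10) = 251.2
Friis cascade:
  F = 1.368 + (2.917 − 1)/33.88 + (2.178 − 1)/13.18 = 1.514
NF = 10 log₁₀(1.514) = 1.80 dB

1.80 dB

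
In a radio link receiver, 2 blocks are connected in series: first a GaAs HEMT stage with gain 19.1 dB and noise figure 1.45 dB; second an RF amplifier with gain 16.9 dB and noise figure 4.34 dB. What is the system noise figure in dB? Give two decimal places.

1.52 dB

Convert to linear (a loss of L dB is a gain of −L dB): F_i = 10^(NF_i/10), G_i = 10^(G_i,dB/10)
  Stage 1: F_1 = 10^(1.45/10) = 1.396, G_1 = 10^(19.1/10) = 81.28
  Stage 2: F_2 = 10^(4.34/10) = 2.716, G_2 = 10^(16.9/10) = 48.98
Friis cascade:
  F = 1.396 + (2.716 − 1)/81.28 = 1.417
NF = 10 log₁₀(1.417) = 1.52 dB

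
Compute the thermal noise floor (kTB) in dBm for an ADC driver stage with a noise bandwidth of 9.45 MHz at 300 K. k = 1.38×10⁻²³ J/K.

−104.1 dBm

P_n = kTB = 1.38×10⁻²³ × 300 × 9.45×10⁶ = 3.91×10⁻¹⁴ W
In dBm: 10 log₁₀(3.91×10⁻¹⁴ / 10⁻³) = −104.1 dBm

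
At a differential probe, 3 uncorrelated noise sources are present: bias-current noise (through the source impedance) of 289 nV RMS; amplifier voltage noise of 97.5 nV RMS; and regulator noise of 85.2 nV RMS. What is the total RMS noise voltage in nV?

317 nV

Uncorrelated sources add in power (mean-square): V_tot = √(ΣV_i²)
V_tot = √[(2.89×10⁻⁷)² + (9.75×10⁻⁸)² + (8.52×10⁻⁸)²] = 3.17×10⁻⁷ V = 317 nV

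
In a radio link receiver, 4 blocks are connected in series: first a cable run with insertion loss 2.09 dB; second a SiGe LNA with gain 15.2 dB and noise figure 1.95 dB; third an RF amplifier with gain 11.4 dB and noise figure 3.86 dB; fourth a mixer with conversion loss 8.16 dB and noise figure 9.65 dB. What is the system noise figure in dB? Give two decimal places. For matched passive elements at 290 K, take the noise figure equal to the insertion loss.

4.21 dB

Convert to linear (a loss of L dB is a gain of −L dB): F_i = 10^(NF_i/10), G_i = 10^(G_i,dB/10)
  Stage 1: F_1 = 10^(2.09/10) = 1.618, G_1 = 10^(−2.09/10) = 0.6180
  Stage 2: F_2 = 10^(1.95/10) = 1.567, G_2 = 10^(15.2/10) = 33.11
  Stage 3: F_3 = 10^(3.86/10) = 2.432, G_3 = 10^(11.4/10) = 13.80
  Stage 4: F_4 = 10^(9.65/10) = 9.226, G_4 = 10^(−8.16/10) = 0.1528
Friis cascade:
  F = 1.618 + (1.567 − 1)/0.6180 + (2.432 − 1)/20.46 + (9.226 − 1)/282.5 = 2.634
NF = 10 log₁₀(2.634) = 4.21 dB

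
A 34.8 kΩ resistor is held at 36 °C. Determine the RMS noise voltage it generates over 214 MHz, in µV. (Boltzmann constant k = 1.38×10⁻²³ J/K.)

356 µV

T = 36 °C + 273.15 = 309.15 K
V_n = √(4kTRB)
4kTRB = 4 × 1.38×10⁻²³ × 309.15 × 3.48×10⁴ × 2.14×10⁸ = 1.27×10⁻⁷ V²
V_n = √(1.27×10⁻⁷) = 3.56×10⁻⁴ V = 356 µV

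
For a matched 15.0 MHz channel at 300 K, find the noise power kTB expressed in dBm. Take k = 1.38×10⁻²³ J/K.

P_n = kTB = 1.38×10⁻²³ × 300 × 1.50×10⁷ = 6.21×10⁻¹⁴ W
In dBm: 10 log₁₀(6.21×10⁻¹⁴ / 10⁻³) = −102.1 dBm

−102.1 dBm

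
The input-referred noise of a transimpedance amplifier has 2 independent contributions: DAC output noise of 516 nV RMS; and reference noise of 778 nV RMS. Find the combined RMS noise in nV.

934 nV

Uncorrelated sources add in power (mean-square): V_tot = √(ΣV_i²)
V_tot = √[(5.16×10⁻⁷)² + (7.78×10⁻⁷)²] = 9.34×10⁻⁷ V = 934 nV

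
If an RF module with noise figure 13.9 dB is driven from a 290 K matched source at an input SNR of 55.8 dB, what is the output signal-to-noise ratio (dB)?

41.9 dB

By definition F = SNR_in/SNR_out, so in dB: SNR_out = SNR_in − NF
SNR_out = 55.8 − 13.9 = 41.9 dB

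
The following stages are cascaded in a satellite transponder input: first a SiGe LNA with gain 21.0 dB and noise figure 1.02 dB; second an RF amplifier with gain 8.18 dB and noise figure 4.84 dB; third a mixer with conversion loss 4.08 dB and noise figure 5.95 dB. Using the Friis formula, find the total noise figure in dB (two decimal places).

Convert to linear (a loss of L dB is a gain of −L dB): F_i = 10^(NF_i/10), G_i = 10^(G_i,dB/10)
  Stage 1: F_1 = 10^(1.02/10) = 1.265, G_1 = 10^(21.0/10) = 125.9
  Stage 2: F_2 = 10^(4.84/10) = 3.048, G_2 = 10^(8.18/10) = 6.577
  Stage 3: F_3 = 10^(5.95/10) = 3.936, G_3 = 10^(−4.08/10) = 0.3908
Friis cascade:
  F = 1.265 + (3.048 − 1)/125.9 + (3.936 − 1)/827.9 = 1.285
NF = 10 log₁₀(1.285) = 1.09 dB

1.09 dB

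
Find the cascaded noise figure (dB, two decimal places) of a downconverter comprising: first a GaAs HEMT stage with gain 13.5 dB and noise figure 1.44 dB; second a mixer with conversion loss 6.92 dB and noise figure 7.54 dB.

2.05 dB

Convert to linear (a loss of L dB is a gain of −L dB): F_i = 10^(NF_i/10), G_i = 10^(G_i,dB/10)
  Stage 1: F_1 = 10^(1.44/10) = 1.393, G_1 = 10^(13.5/10) = 22.39
  Stage 2: F_2 = 10^(7.54/10) = 5.675, G_2 = 10^(−6.92/10) = 0.2032
Friis cascade:
  F = 1.393 + (5.675 − 1)/22.39 = 1.602
NF = 10 log₁₀(1.602) = 2.05 dB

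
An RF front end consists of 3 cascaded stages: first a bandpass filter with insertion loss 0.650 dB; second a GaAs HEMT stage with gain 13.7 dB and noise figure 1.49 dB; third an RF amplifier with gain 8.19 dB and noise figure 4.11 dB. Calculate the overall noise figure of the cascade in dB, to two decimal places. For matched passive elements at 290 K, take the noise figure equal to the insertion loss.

2.34 dB

Convert to linear (a loss of L dB is a gain of −L dB): F_i = 10^(NF_i/10), G_i = 10^(G_i,dB/10)
  Stage 1: F_1 = 10^(0.650/10) = 1.161, G_1 = 10^(−0.650/10) = 0.8610
  Stage 2: F_2 = 10^(1.49/10) = 1.409, G_2 = 10^(13.7/10) = 23.44
  Stage 3: F_3 = 10^(4.11/10) = 2.576, G_3 = 10^(8.19/10) = 6.592
Friis cascade:
  F = 1.161 + (1.409 − 1)/0.8610 + (2.576 − 1)/20.18 = 1.715
NF = 10 log₁₀(1.715) = 2.34 dB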